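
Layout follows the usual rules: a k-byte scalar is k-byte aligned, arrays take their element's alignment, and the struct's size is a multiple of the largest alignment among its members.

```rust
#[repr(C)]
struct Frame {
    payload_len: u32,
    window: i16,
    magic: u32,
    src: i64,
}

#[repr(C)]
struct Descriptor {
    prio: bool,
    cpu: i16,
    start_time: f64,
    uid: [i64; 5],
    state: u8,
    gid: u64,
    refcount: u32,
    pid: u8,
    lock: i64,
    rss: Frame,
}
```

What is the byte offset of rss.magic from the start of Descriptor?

96

Frame: @0: payload_len [4B, align 4] → 4; @4: window [2B, align 2] → 6; +2 pad (align 4); @8: magic [4B, align 4] → 12; +4 pad (align 8); @16: src [8B, align 8] → 24; size 24, align 8
@0: prio [1B, align 1] → 1
+1 pad (align 2)
@2: cpu [2B, align 2] → 4
+4 pad (align 8)
@8: start_time [8B, align 8] → 16
@16: uid [40B, align 8] → 56
@56: state [1B, align 1] → 57
+7 pad (align 8)
@64: gid [8B, align 8] → 72
@72: refcount [4B, align 4] → 76
@76: pid [1B, align 1] → 77
+3 pad (align 8)
@80: lock [8B, align 8] → 88
@88: rss [24B, align 8] → 112
within Frame: magic at 8
88 + 8 = 96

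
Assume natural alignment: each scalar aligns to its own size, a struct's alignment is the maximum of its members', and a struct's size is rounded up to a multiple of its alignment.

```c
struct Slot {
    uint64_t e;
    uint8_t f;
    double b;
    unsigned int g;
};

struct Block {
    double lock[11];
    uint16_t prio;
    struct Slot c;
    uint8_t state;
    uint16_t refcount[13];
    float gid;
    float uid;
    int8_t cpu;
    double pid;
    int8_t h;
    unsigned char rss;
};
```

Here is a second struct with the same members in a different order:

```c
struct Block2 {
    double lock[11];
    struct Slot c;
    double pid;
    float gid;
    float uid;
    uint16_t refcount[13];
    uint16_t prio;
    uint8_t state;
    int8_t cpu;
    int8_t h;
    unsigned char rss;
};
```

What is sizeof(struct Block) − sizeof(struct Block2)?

Slot: e at 0 (size 8, align 8) → ends 8; f at 8 (size 1, align 1) → ends 9; pad 7 to align 8 for b; b at 16 (size 8, align 8) → ends 24; g at 24 (size 4, align 4) → ends 28; tail pad 4 to reach multiple of 8; total 32 bytes, alignment 8
lock at 0 (size 88, align 8) → ends 88
prio at 88 (size 2, align 2) → ends 90
pad 6 to align 8 for c
c at 96 (size 32, align 8) → ends 128
state at 128 (size 1, align 1) → ends 129
pad 1 to align 2 for refcount
refcount at 130 (size 26, align 2) → ends 156
gid at 156 (size 4, align 4) → ends 160
uid at 160 (size 4, align 4) → ends 164
cpu at 164 (size 1, align 1) → ends 165
pad 3 to align 8 for pid
pid at 168 (size 8, align 8) → ends 176
h at 176 (size 1, align 1) → ends 177
rss at 177 (size 1, align 1) → ends 178
tail pad 6 to reach multiple of 8
total 184 bytes, alignment 8
— Block2 —
lock at 0 (size 88, align 8) → ends 88
c at 88 (size 32, align 8) → ends 120
pid at 120 (size 8, align 8) → ends 128
gid at 128 (size 4, align 4) → ends 132
uid at 132 (size 4, align 4) → ends 136
refcount at 136 (size 26, align 2) → ends 162
prio at 162 (size 2, align 2) → ends 164
state at 164 (size 1, align 1) → ends 165
cpu at 165 (size 1, align 1) → ends 166
h at 166 (size 1, align 1) → ends 167
rss at 167 (size 1, align 1) → ends 168
total 168 bytes, alignment 8
184 − 168 = 16

16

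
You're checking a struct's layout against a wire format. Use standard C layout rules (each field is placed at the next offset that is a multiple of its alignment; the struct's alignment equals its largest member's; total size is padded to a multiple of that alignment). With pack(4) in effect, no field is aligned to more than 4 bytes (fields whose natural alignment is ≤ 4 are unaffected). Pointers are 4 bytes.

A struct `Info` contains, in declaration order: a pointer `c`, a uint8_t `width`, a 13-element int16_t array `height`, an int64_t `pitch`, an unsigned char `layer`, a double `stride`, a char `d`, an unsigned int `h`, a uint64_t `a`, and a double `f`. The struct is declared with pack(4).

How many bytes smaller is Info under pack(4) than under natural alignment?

natural layout:
  @0: c [4B, align 4] → 4
  @4: width [1B, align 1] → 5
  +1 pad (align 2)
  @6: height [26B, align 2] → 32
  @32: pitch [8B, align 8] → 40
  @40: layer [1B, align 1] → 41
  +7 pad (align 8)
  @48: stride [8B, align 8] → 56
  @56: d [1B, align 1] → 57
  +3 pad (align 4)
  @60: h [4B, align 4] → 64
  @64: a [8B, align 8] → 72
  @72: f [8B, align 8] → 80
  size 80, align 8
packed(4) layout:
  @0: c [4B, align 4] → 4
  @4: width [1B, align 1] → 5
  +1 pad (align 2)
  @6: height [26B, align 2] → 32
  @32: pitch [8B, align 4] → 40
  @40: layer [1B, align 1] → 41
  +3 pad (align 4)
  @44: stride [8B, align 4] → 52
  @52: d [1B, align 1] → 53
  +3 pad (align 4)
  @56: h [4B, align 4] → 60
  @60: a [8B, align 4] → 68
  @68: f [8B, align 4] → 76
  size 76, align 4
80 − 76 = 4

4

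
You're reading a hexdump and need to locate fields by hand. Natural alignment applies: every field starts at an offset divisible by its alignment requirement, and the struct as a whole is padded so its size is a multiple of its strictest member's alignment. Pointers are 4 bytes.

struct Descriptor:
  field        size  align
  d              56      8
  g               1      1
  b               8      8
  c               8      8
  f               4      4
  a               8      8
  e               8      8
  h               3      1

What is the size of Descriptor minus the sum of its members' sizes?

16

@0: d [56B, align 8] → 56
@56: g [1B, align 1] → 57
+7 pad (align 8)
@64: b [8B, align 8] → 72
@72: c [8B, align 8] → 80
@80: f [4B, align 4] → 84
+4 pad (align 8)
@88: a [8B, align 8] → 96
@96: e [8B, align 8] → 104
@104: h [3B, align 1] → 107
+5 tail pad (align 8)
size 112, align 8
data bytes 96, size 112 → padding 16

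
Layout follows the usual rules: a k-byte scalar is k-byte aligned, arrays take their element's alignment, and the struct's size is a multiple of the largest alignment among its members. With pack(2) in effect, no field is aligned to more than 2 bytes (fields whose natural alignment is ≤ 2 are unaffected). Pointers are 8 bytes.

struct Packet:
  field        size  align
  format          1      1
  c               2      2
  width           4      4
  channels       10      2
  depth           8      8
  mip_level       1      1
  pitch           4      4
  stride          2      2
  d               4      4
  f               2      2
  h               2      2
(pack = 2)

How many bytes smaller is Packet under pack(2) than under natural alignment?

14

natural layout:
  format at 0 (size 1, align 1) → ends 1
  pad 1 to align 2 for c
  c at 2 (size 2, align 2) → ends 4
  width at 4 (size 4, align 4) → ends 8
  channels at 8 (size 10, align 2) → ends 18
  pad 6 to align 8 for depth
  depth at 24 (size 8, align 8) → ends 32
  mip_level at 32 (size 1, align 1) → ends 33
  pad 3 to align 4 for pitch
  pitch at 36 (size 4, align 4) → ends 40
  stride at 40 (size 2, align 2) → ends 42
  pad 2 to align 4 for d
  d at 44 (size 4, align 4) → ends 48
  f at 48 (size 2, align 2) → ends 50
  h at 50 (size 2, align 2) → ends 52
  tail pad 4 to reach multiple of 8
  total 56 bytes, alignment 8
packed(2) layout:
  format at 0 (size 1, align 1) → ends 1
  pad 1 to align 2 for c
  c at 2 (size 2, align 2) → ends 4
  width at 4 (size 4, align 2) → ends 8
  channels at 8 (size 10, align 2) → ends 18
  depth at 18 (size 8, align 2) → ends 26
  mip_level at 26 (size 1, align 1) → ends 27
  pad 1 to align 2 for pitch
  pitch at 28 (size 4, align 2) → ends 32
  stride at 32 (size 2, align 2) → ends 34
  d at 34 (size 4, align 2) → ends 38
  f at 38 (size 2, align 2) → ends 40
  h at 40 (size 2, align 2) → ends 42
  total 42 bytes, alignment 2
56 − 42 = 14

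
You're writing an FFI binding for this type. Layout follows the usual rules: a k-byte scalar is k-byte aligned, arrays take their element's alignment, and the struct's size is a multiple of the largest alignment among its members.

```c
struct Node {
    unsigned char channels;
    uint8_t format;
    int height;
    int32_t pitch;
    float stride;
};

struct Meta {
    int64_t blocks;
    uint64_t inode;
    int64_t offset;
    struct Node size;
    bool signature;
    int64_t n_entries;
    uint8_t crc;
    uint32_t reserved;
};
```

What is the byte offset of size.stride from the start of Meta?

Node: channels at 0 (size 1, align 1) → ends 1; format at 1 (size 1, align 1) → ends 2; pad 2 to align 4 for height; height at 4 (size 4, align 4) → ends 8; pitch at 8 (size 4, align 4) → ends 12; stride at 12 (size 4, align 4) → ends 16; total 16 bytes, alignment 4
blocks at 0 (size 8, align 8) → ends 8
inode at 8 (size 8, align 8) → ends 16
offset at 16 (size 8, align 8) → ends 24
size at 24 (size 16, align 4) → ends 40
within Node: stride at 12
24 + 12 = 36

36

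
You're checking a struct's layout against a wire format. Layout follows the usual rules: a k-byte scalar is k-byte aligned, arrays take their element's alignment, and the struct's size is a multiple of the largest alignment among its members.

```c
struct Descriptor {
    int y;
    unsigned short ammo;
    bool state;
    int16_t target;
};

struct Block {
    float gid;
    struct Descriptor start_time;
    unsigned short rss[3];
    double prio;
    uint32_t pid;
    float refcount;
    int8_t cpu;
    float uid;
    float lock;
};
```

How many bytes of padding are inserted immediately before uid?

3

Descriptor: y at 0 (size 4, align 4) → ends 4; ammo at 4 (size 2, align 2) → ends 6; state at 6 (size 1, align 1) → ends 7; pad 1 to align 2 for target; target at 8 (size 2, align 2) → ends 10; tail pad 2 to reach multiple of 4; total 12 bytes, alignment 4
gid at 0 (size 4, align 4) → ends 4
start_time at 4 (size 12, align 4) → ends 16
rss at 16 (size 6, align 2) → ends 22
pad 2 to align 8 for prio
prio at 24 (size 8, align 8) → ends 32
pid at 32 (size 4, align 4) → ends 36
refcount at 36 (size 4, align 4) → ends 40
cpu at 40 (size 1, align 1) → ends 41
pad 3 to align 4 for uid
uid at 44 (size 4, align 4) → ends 48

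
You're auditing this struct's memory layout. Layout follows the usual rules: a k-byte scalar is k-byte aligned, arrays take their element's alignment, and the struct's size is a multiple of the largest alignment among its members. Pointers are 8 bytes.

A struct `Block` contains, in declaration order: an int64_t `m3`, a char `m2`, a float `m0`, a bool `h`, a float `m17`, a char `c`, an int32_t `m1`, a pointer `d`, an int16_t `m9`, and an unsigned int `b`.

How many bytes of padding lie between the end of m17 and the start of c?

m3 at 0 (size 8, align 8) → ends 8
m2 at 8 (size 1, align 1) → ends 9
pad 3 to align 4 for m0
m0 at 12 (size 4, align 4) → ends 16
h at 16 (size 1, align 1) → ends 17
pad 3 to align 4 for m17
m17 at 20 (size 4, align 4) → ends 24
c at 24 (size 1, align 1) → ends 25

0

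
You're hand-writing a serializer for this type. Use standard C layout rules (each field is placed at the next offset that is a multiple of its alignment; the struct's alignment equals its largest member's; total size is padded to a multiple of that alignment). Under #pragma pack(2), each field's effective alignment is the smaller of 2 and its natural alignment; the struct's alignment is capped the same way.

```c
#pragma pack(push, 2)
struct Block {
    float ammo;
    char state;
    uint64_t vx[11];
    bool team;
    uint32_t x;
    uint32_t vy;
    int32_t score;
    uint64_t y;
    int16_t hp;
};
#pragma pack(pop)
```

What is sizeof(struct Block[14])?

1652

@0: ammo [4B, align 2] → 4
@4: state [1B, align 1] → 5
+1 pad (align 2)
@6: vx [88B, align 2] → 94
@94: team [1B, align 1] → 95
+1 pad (align 2)
@96: x [4B, align 2] → 100
@100: vy [4B, align 2] → 104
@104: score [4B, align 2] → 108
@108: y [8B, align 2] → 116
@116: hp [2B, align 2] → 118
size 118, align 2
array of 14: 14 × 118 = 1652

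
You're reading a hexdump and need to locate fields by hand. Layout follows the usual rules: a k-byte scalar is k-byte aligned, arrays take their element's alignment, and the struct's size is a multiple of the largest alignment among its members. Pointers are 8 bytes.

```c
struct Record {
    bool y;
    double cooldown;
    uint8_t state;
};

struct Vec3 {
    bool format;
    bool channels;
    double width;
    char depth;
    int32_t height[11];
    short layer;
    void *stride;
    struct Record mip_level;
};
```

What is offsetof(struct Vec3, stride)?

Record: @0: y [1B, align 1] → 1; +7 pad (align 8); @8: cooldown [8B, align 8] → 16; @16: state [1B, align 1] → 17; +7 tail pad (align 8); size 24, align 8
@0: format [1B, align 1] → 1
@1: channels [1B, align 1] → 2
+6 pad (align 8)
@8: width [8B, align 8] → 16
@16: depth [1B, align 1] → 17
+3 pad (align 4)
@20: height [44B, align 4] → 64
@64: layer [2B, align 2] → 66
+6 pad (align 8)
@72: stride [8B, align 8] → 80

72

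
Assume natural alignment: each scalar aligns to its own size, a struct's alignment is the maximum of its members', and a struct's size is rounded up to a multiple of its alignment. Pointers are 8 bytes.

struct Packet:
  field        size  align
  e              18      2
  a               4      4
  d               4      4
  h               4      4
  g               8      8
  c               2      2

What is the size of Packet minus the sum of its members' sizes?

0..18  e  (18B, 2-aligned)
18..20  -- padding (2B)
20..24  a  (4B, 4-aligned)
24..28  d  (4B, 4-aligned)
28..32  h  (4B, 4-aligned)
32..40  g  (8B, 8-aligned)
40..42  c  (2B, 2-aligned)
42..48  -- tail padding (6B)
sizeof = 48, alignof = 8
data bytes 40, size 48 → padding 8

8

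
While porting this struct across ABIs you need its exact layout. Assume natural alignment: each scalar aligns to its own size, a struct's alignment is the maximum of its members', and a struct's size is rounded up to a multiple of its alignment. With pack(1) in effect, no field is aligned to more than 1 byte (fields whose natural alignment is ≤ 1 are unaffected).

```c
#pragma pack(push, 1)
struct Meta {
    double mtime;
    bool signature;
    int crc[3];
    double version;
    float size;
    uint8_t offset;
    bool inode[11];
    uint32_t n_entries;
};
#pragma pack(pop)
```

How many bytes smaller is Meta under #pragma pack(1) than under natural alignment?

natural layout:
  @0: mtime [8B, align 8] → 8
  @8: signature [1B, align 1] → 9
  +3 pad (align 4)
  @12: crc [12B, align 4] → 24
  @24: version [8B, align 8] → 32
  @32: size [4B, align 4] → 36
  @36: offset [1B, align 1] → 37
  @37: inode [11B, align 1] → 48
  @48: n_entries [4B, align 4] → 52
  +4 tail pad (align 8)
  size 56, align 8
packed(1) layout:
  @0: mtime [8B, align 1] → 8
  @8: signature [1B, align 1] → 9
  @9: crc [12B, align 1] → 21
  @21: version [8B, align 1] → 29
  @29: size [4B, align 1] → 33
  @33: offset [1B, align 1] → 34
  @34: inode [11B, align 1] → 45
  @45: n_entries [4B, align 1] → 49
  size 49, align 1
56 − 49 = 7

7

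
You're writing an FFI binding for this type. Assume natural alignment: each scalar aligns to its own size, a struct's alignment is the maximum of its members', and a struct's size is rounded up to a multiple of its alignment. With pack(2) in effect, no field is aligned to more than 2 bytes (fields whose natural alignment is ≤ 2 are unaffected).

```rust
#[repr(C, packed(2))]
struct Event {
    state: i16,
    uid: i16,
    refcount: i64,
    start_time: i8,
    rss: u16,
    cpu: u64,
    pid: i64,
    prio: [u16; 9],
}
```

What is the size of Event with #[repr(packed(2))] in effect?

50

@0: state [2B, align 2] → 2
@2: uid [2B, align 2] → 4
@4: refcount [8B, align 2] → 12
@12: start_time [1B, align 1] → 13
+1 pad (align 2)
@14: rss [2B, align 2] → 16
@16: cpu [8B, align 2] → 24
@24: pid [8B, align 2] → 32
@32: prio [18B, align 2] → 50
size 50, align 2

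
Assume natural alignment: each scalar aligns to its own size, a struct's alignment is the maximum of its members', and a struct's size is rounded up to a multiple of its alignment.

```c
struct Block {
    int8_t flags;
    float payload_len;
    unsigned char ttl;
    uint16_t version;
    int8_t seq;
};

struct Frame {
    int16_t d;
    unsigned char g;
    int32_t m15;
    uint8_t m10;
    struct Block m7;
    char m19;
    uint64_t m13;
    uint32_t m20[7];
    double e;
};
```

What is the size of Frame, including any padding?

80 bytes

Block: @0: flags [1B, align 1] → 1; +3 pad (align 4); @4: payload_len [4B, align 4] → 8; @8: ttl [1B, align 1] → 9; +1 pad (align 2); @10: version [2B, align 2] → 12; @12: seq [1B, align 1] → 13; +3 tail pad (align 4); size 16, align 4
@0: d [2B, align 2] → 2
@2: g [1B, align 1] → 3
+1 pad (align 4)
@4: m15 [4B, align 4] → 8
@8: m10 [1B, align 1] → 9
+3 pad (align 4)
@12: m7 [16B, align 4] → 28
@28: m19 [1B, align 1] → 29
+3 pad (align 8)
@32: m13 [8B, align 8] → 40
@40: m20 [28B, align 4] → 68
+4 pad (align 8)
@72: e [8B, align 8] → 80
size 80, align 8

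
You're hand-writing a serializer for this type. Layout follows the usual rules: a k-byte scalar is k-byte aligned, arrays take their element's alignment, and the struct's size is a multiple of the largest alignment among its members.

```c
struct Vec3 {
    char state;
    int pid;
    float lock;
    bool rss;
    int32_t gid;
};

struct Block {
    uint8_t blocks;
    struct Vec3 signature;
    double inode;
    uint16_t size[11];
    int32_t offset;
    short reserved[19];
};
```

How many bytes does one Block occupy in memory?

104 bytes

Vec3: state at 0 (size 1, align 1) → ends 1; pad 3 to align 4 for pid; pid at 4 (size 4, align 4) → ends 8; lock at 8 (size 4, align 4) → ends 12; rss at 12 (size 1, align 1) → ends 13; pad 3 to align 4 for gid; gid at 16 (size 4, align 4) → ends 20; total 20 bytes, alignment 4
blocks at 0 (size 1, align 1) → ends 1
pad 3 to align 4 for signature
signature at 4 (size 20, align 4) → ends 24
inode at 24 (size 8, align 8) → ends 32
size at 32 (size 22, align 2) → ends 54
pad 2 to align 4 for offset
offset at 56 (size 4, align 4) → ends 60
reserved at 60 (size 38, align 2) → ends 98
tail pad 6 to reach multiple of 8
total 104 bytes, alignment 8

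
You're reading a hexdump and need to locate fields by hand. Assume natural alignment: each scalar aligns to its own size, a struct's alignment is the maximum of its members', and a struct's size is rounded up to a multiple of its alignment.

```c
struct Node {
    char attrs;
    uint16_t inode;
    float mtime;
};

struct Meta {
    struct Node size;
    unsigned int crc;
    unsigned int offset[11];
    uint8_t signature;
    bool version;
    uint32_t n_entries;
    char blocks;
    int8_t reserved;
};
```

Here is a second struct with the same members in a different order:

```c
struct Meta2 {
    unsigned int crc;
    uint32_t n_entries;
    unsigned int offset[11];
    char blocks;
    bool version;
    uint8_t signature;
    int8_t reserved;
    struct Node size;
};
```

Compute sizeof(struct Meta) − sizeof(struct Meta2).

4

Node: @0: attrs [1B, align 1] → 1; +1 pad (align 2); @2: inode [2B, align 2] → 4; @4: mtime [4B, align 4] → 8; size 8, align 4
@0: size [8B, align 4] → 8
@8: crc [4B, align 4] → 12
@12: offset [44B, align 4] → 56
@56: signature [1B, align 1] → 57
@57: version [1B, align 1] → 58
+2 pad (align 4)
@60: n_entries [4B, align 4] → 64
@64: blocks [1B, align 1] → 65
@65: reserved [1B, align 1] → 66
+2 tail pad (align 4)
size 68, align 4
— Meta2 —
@0: crc [4B, align 4] → 4
@4: n_entries [4B, align 4] → 8
@8: offset [44B, align 4] → 52
@52: blocks [1B, align 1] → 53
@53: version [1B, align 1] → 54
@54: signature [1B, align 1] → 55
@55: reserved [1B, align 1] → 56
@56: size [8B, align 4] → 64
size 64, align 4
68 − 64 = 4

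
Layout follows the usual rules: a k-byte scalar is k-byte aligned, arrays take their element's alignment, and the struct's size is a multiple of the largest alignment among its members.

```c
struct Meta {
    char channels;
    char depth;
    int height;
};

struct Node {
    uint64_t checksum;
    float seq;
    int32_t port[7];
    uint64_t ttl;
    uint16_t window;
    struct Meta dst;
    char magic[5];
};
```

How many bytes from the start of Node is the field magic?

Meta: @0: channels [1B, align 1] → 1; @1: depth [1B, align 1] → 2; +2 pad (align 4); @4: height [4B, align 4] → 8; size 8, align 4
@0: checksum [8B, align 8] → 8
@8: seq [4B, align 4] → 12
@12: port [28B, align 4] → 40
@40: ttl [8B, align 8] → 48
@48: window [2B, align 2] → 50
+2 pad (align 4)
@52: dst [8B, align 4] → 60
@60: magic [5B, align 1] → 65

60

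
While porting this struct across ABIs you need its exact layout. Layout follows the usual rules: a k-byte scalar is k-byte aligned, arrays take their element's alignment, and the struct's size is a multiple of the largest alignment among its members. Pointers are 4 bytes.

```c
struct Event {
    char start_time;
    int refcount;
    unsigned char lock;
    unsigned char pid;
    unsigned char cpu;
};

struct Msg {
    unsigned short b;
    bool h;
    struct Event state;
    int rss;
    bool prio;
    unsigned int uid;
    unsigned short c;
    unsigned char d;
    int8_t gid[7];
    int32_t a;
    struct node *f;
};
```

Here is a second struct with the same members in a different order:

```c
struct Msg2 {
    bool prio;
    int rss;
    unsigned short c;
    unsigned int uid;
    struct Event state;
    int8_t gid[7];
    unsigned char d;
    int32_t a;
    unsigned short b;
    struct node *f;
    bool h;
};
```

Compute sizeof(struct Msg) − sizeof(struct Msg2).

-4

Event: @0: start_time [1B, align 1] → 1; +3 pad (align 4); @4: refcount [4B, align 4] → 8; @8: lock [1B, align 1] → 9; @9: pid [1B, align 1] → 10; @10: cpu [1B, align 1] → 11; +1 tail pad (align 4); size 12, align 4
@0: b [2B, align 2] → 2
@2: h [1B, align 1] → 3
+1 pad (align 4)
@4: state [12B, align 4] → 16
@16: rss [4B, align 4] → 20
@20: prio [1B, align 1] → 21
+3 pad (align 4)
@24: uid [4B, align 4] → 28
@28: c [2B, align 2] → 30
@30: d [1B, align 1] → 31
@31: gid [7B, align 1] → 38
+2 pad (align 4)
@40: a [4B, align 4] → 44
@44: f [4B, align 4] → 48
size 48, align 4
— Msg2 —
@0: prio [1B, align 1] → 1
+3 pad (align 4)
@4: rss [4B, align 4] → 8
@8: c [2B, align 2] → 10
+2 pad (align 4)
@12: uid [4B, align 4] → 16
@16: state [12B, align 4] → 28
@28: gid [7B, align 1] → 35
@35: d [1B, align 1] → 36
@36: a [4B, align 4] → 40
@40: b [2B, align 2] → 42
+2 pad (align 4)
@44: f [4B, align 4] → 48
@48: h [1B, align 1] → 49
+3 tail pad (align 4)
size 52, align 4
48 − 52 = -4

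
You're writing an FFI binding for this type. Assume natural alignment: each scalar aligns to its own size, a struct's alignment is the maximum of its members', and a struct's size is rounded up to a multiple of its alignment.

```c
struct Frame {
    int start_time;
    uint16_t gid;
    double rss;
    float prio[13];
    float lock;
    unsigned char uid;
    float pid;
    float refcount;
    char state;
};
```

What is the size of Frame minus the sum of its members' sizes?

8

start_time at 0 (size 4, align 4) → ends 4
gid at 4 (size 2, align 2) → ends 6
pad 2 to align 8 for rss
rss at 8 (size 8, align 8) → ends 16
prio at 16 (size 52, align 4) → ends 68
lock at 68 (size 4, align 4) → ends 72
uid at 72 (size 1, align 1) → ends 73
pad 3 to align 4 for pid
pid at 76 (size 4, align 4) → ends 80
refcount at 80 (size 4, align 4) → ends 84
state at 84 (size 1, align 1) → ends 85
tail pad 3 to reach multiple of 8
total 88 bytes, alignment 8
data bytes 80, size 88 → padding 8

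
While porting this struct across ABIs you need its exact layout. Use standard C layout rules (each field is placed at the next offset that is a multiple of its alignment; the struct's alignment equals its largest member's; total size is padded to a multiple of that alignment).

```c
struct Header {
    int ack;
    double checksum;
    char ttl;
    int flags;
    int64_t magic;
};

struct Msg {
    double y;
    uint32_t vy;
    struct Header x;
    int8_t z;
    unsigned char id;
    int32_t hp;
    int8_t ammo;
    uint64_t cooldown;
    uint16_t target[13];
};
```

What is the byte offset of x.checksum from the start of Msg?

Header: ack at 0 (size 4, align 4) → ends 4; pad 4 to align 8 for checksum; checksum at 8 (size 8, align 8) → ends 16; ttl at 16 (size 1, align 1) → ends 17; pad 3 to align 4 for flags; flags at 20 (size 4, align 4) → ends 24; magic at 24 (size 8, align 8) → ends 32; total 32 bytes, alignment 8
y at 0 (size 8, align 8) → ends 8
vy at 8 (size 4, align 4) → ends 12
pad 4 to align 8 for x
x at 16 (size 32, align 8) → ends 48
within Header: checksum at 8
16 + 8 = 24

24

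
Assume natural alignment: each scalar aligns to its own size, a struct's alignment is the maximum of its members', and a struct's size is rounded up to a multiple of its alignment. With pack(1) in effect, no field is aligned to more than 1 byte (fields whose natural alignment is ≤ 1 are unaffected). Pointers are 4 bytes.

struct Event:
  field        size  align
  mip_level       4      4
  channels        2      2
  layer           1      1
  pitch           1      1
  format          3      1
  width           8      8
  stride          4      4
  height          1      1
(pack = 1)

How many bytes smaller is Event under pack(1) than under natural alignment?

8

natural layout:
  mip_level at 0 (size 4, align 4) → ends 4
  channels at 4 (size 2, align 2) → ends 6
  layer at 6 (size 1, align 1) → ends 7
  pitch at 7 (size 1, align 1) → ends 8
  format at 8 (size 3, align 1) → ends 11
  pad 5 to align 8 for width
  width at 16 (size 8, align 8) → ends 24
  stride at 24 (size 4, align 4) → ends 28
  height at 28 (size 1, align 1) → ends 29
  tail pad 3 to reach multiple of 8
  total 32 bytes, alignment 8
packed(1) layout:
  mip_level at 0 (size 4, align 1) → ends 4
  channels at 4 (size 2, align 1) → ends 6
  layer at 6 (size 1, align 1) → ends 7
  pitch at 7 (size 1, align 1) → ends 8
  format at 8 (size 3, align 1) → ends 11
  width at 11 (size 8, align 1) → ends 19
  stride at 19 (size 4, align 1) → ends 23
  height at 23 (size 1, align 1) → ends 24
  total 24 bytes, alignment 1
32 − 24 = 8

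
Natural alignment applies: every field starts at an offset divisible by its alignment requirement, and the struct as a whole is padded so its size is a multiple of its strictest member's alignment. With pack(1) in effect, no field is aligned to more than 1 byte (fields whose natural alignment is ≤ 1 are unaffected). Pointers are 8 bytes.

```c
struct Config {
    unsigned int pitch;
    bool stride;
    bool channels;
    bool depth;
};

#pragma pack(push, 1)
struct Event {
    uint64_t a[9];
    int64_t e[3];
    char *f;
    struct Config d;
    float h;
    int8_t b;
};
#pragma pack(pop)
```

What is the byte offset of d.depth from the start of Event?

Config: @0: pitch [4B, align 4] → 4; @4: stride [1B, align 1] → 5; @5: channels [1B, align 1] → 6; @6: depth [1B, align 1] → 7; +1 tail pad (align 4); size 8, align 4
@0: a [72B, align 1] → 72
@72: e [24B, align 1] → 96
@96: f [8B, align 1] → 104
@104: d [8B, align 1] → 112
within Config: depth at 6
104 + 6 = 110

110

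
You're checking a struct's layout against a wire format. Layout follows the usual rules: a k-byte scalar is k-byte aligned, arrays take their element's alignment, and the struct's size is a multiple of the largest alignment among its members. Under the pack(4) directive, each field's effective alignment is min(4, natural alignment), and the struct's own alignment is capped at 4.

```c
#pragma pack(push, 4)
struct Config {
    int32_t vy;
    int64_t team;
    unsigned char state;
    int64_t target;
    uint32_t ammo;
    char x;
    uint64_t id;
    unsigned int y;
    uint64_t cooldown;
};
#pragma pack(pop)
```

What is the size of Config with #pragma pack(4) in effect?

52

vy at 0 (size 4, align 4) → ends 4
team at 4 (size 8, align 4) → ends 12
state at 12 (size 1, align 1) → ends 13
pad 3 to align 4 for target
target at 16 (size 8, align 4) → ends 24
ammo at 24 (size 4, align 4) → ends 28
x at 28 (size 1, align 1) → ends 29
pad 3 to align 4 for id
id at 32 (size 8, align 4) → ends 40
y at 40 (size 4, align 4) → ends 44
cooldown at 44 (size 8, align 4) → ends 52
total 52 bytes, alignment 4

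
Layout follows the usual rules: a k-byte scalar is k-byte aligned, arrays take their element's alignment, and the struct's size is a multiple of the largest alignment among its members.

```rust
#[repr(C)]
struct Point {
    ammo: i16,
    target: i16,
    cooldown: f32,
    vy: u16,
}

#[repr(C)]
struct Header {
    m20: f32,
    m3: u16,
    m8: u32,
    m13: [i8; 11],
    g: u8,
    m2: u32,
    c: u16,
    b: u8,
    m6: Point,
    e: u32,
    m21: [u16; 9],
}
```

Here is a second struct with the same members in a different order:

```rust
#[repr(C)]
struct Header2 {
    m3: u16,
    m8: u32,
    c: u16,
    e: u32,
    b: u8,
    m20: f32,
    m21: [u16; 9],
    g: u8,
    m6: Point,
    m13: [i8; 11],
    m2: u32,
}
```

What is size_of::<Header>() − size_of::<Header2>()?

Point: 0..2  ammo  (2B, 2-aligned); 2..4  target  (2B, 2-aligned); 4..8  cooldown  (4B, 4-aligned); 8..10  vy  (2B, 2-aligned); 10..12  -- tail padding (2B); sizeof = 12, alignof = 4
0..4  m20  (4B, 4-aligned)
4..6  m3  (2B, 2-aligned)
6..8  -- padding (2B)
8..12  m8  (4B, 4-aligned)
12..23  m13  (11B, 1-aligned)
23..24  g  (1B, 1-aligned)
24..28  m2  (4B, 4-aligned)
28..30  c  (2B, 2-aligned)
30..31  b  (1B, 1-aligned)
31..32  -- padding (1B)
32..44  m6  (12B, 4-aligned)
44..48  e  (4B, 4-aligned)
48..66  m21  (18B, 2-aligned)
66..68  -- tail padding (2B)
sizeof = 68, alignof = 4
— Header2 —
0..2  m3  (2B, 2-aligned)
2..4  -- padding (2B)
4..8  m8  (4B, 4-aligned)
8..10  c  (2B, 2-aligned)
10..12  -- padding (2B)
12..16  e  (4B, 4-aligned)
16..17  b  (1B, 1-aligned)
17..20  -- padding (3B)
20..24  m20  (4B, 4-aligned)
24..42  m21  (18B, 2-aligned)
42..43  g  (1B, 1-aligned)
43..44  -- padding (1B)
44..56  m6  (12B, 4-aligned)
56..67  m13  (11B, 1-aligned)
67..68  -- padding (1B)
68..72  m2  (4B, 4-aligned)
sizeof = 72, alignof = 4
68 − 72 = -4

-4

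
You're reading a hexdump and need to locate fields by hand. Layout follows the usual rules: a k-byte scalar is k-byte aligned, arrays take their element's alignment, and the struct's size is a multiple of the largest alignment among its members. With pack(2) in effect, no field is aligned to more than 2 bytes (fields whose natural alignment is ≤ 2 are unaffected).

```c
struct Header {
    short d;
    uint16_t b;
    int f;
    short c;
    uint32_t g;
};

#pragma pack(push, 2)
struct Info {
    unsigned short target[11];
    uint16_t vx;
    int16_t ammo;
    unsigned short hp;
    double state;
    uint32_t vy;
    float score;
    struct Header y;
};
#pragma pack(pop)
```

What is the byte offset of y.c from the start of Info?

Header: 0..2  d  (2B, 2-aligned); 2..4  b  (2B, 2-aligned); 4..8  f  (4B, 4-aligned); 8..10  c  (2B, 2-aligned); 10..12  -- padding (2B); 12..16  g  (4B, 4-aligned); sizeof = 16, alignof = 4
0..22  target  (22B, 2-aligned)
22..24  vx  (2B, 2-aligned)
24..26  ammo  (2B, 2-aligned)
26..28  hp  (2B, 2-aligned)
28..36  state  (8B, 2-aligned)
36..40  vy  (4B, 2-aligned)
40..44  score  (4B, 2-aligned)
44..60  y  (16B, 2-aligned)
within Header: c at 8
44 + 8 = 52

52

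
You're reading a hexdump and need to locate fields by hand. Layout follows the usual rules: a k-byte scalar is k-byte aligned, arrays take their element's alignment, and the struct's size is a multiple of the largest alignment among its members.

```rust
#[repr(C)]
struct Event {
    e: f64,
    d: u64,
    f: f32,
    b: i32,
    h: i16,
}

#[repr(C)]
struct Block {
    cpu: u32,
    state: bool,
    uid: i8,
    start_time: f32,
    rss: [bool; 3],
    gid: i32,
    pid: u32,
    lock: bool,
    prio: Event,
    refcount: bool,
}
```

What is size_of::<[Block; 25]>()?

Event: @0: e [8B, align 8] → 8; @8: d [8B, align 8] → 16; @16: f [4B, align 4] → 20; @20: b [4B, align 4] → 24; @24: h [2B, align 2] → 26; +6 tail pad (align 8); size 32, align 8
@0: cpu [4B, align 4] → 4
@4: state [1B, align 1] → 5
@5: uid [1B, align 1] → 6
+2 pad (align 4)
@8: start_time [4B, align 4] → 12
@12: rss [3B, align 1] → 15
+1 pad (align 4)
@16: gid [4B, align 4] → 20
@20: pid [4B, align 4] → 24
@24: lock [1B, align 1] → 25
+7 pad (align 8)
@32: prio [32B, align 8] → 64
@64: refcount [1B, align 1] → 65
+7 tail pad (align 8)
size 72, align 8
array of 25: 25 × 72 = 1800

1800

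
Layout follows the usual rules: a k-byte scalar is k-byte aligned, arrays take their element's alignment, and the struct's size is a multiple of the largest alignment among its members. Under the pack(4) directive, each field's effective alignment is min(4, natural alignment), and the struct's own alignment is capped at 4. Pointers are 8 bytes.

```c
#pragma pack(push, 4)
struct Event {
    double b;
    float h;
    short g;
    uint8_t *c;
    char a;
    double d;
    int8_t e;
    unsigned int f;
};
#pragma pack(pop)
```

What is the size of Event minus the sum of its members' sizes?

8

@0: b [8B, align 4] → 8
@8: h [4B, align 4] → 12
@12: g [2B, align 2] → 14
+2 pad (align 4)
@16: c [8B, align 4] → 24
@24: a [1B, align 1] → 25
+3 pad (align 4)
@28: d [8B, align 4] → 36
@36: e [1B, align 1] → 37
+3 pad (align 4)
@40: f [4B, align 4] → 44
size 44, align 4
data bytes 36, size 44 → padding 8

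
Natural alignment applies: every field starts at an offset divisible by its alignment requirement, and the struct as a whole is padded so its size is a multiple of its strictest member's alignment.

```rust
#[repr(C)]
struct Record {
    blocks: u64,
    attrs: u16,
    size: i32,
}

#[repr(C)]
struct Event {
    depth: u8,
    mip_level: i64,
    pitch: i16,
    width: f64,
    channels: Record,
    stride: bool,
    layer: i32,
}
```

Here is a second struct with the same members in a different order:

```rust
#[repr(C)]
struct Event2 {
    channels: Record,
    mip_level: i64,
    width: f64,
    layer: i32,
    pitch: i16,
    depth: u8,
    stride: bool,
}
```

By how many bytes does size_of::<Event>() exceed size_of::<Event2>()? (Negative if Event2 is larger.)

Record: 0..8  blocks  (8B, 8-aligned); 8..10  attrs  (2B, 2-aligned); 10..12  -- padding (2B); 12..16  size  (4B, 4-aligned); sizeof = 16, alignof = 8
0..1  depth  (1B, 1-aligned)
1..8  -- padding (7B)
8..16  mip_level  (8B, 8-aligned)
16..18  pitch  (2B, 2-aligned)
18..24  -- padding (6B)
24..32  width  (8B, 8-aligned)
32..48  channels  (16B, 8-aligned)
48..49  stride  (1B, 1-aligned)
49..52  -- padding (3B)
52..56  layer  (4B, 4-aligned)
sizeof = 56, alignof = 8
— Event2 —
0..16  channels  (16B, 8-aligned)
16..24  mip_level  (8B, 8-aligned)
24..32  width  (8B, 8-aligned)
32..36  layer  (4B, 4-aligned)
36..38  pitch  (2B, 2-aligned)
38..39  depth  (1B, 1-aligned)
39..40  stride  (1B, 1-aligned)
sizeof = 40, alignof = 8
56 − 40 = 16

16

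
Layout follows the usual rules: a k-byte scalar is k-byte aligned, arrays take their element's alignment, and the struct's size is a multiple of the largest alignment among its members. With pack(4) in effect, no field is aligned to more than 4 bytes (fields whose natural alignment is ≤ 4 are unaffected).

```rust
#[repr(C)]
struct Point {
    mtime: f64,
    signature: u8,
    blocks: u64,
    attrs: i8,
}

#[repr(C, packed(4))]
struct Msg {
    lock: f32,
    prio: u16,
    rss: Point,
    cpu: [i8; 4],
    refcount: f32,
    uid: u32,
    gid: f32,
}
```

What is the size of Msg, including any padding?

56 bytes

Point: mtime at 0 (size 8, align 8) → ends 8; signature at 8 (size 1, align 1) → ends 9; pad 7 to align 8 for blocks; blocks at 16 (size 8, align 8) → ends 24; attrs at 24 (size 1, align 1) → ends 25; tail pad 7 to reach multiple of 8; total 32 bytes, alignment 8
lock at 0 (size 4, align 4) → ends 4
prio at 4 (size 2, align 2) → ends 6
pad 2 to align 4 for rss
rss at 8 (size 32, align 4) → ends 40
cpu at 40 (size 4, align 1) → ends 44
refcount at 44 (size 4, align 4) → ends 48
uid at 48 (size 4, align 4) → ends 52
gid at 52 (size 4, align 4) → ends 56
total 56 bytes, alignment 4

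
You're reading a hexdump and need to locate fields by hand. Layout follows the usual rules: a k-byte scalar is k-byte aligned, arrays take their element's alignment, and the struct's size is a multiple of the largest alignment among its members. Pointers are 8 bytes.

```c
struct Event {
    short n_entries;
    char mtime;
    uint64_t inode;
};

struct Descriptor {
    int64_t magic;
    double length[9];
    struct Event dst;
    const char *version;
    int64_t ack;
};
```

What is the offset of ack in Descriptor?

Event: n_entries at 0 (size 2, align 2) → ends 2; mtime at 2 (size 1, align 1) → ends 3; pad 5 to align 8 for inode; inode at 8 (size 8, align 8) → ends 16; total 16 bytes, alignment 8
magic at 0 (size 8, align 8) → ends 8
length at 8 (size 72, align 8) → ends 80
dst at 80 (size 16, align 8) → ends 96
version at 96 (size 8, align 8) → ends 104
ack at 104 (size 8, align 8) → ends 112

104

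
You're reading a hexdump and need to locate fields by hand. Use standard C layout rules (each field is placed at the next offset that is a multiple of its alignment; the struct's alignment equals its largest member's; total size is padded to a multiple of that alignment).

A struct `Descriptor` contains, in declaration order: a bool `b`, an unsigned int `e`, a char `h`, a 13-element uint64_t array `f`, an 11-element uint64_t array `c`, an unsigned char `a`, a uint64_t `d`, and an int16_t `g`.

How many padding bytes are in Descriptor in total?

@0: b [1B, align 1] → 1
+3 pad (align 4)
@4: e [4B, align 4] → 8
@8: h [1B, align 1] → 9
+7 pad (align 8)
@16: f [104B, align 8] → 120
@120: c [88B, align 8] → 208
@208: a [1B, align 1] → 209
+7 pad (align 8)
@216: d [8B, align 8] → 224
@224: g [2B, align 2] → 226
+6 tail pad (align 8)
size 232, align 8
data bytes 209, size 232 → padding 23

23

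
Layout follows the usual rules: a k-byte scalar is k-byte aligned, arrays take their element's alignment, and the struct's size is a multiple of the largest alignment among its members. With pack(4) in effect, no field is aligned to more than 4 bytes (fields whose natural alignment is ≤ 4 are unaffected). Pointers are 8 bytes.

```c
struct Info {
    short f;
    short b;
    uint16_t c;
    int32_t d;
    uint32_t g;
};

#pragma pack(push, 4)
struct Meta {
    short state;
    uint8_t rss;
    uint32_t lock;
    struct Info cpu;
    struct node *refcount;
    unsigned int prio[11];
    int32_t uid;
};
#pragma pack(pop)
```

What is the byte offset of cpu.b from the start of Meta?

Info: 0..2  f  (2B, 2-aligned); 2..4  b  (2B, 2-aligned); 4..6  c  (2B, 2-aligned); 6..8  -- padding (2B); 8..12  d  (4B, 4-aligned); 12..16  g  (4B, 4-aligned); sizeof = 16, alignof = 4
0..2  state  (2B, 2-aligned)
2..3  rss  (1B, 1-aligned)
3..4  -- padding (1B)
4..8  lock  (4B, 4-aligned)
8..24  cpu  (16B, 4-aligned)
within Info: b at 2
8 + 2 = 10

10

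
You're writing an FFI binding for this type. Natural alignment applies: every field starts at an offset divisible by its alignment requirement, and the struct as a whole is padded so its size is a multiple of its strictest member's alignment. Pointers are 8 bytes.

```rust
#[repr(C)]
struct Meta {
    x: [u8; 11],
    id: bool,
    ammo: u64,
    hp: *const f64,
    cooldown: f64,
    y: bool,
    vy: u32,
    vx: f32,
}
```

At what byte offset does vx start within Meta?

48

0..11  x  (11B, 1-aligned)
11..12  id  (1B, 1-aligned)
12..16  -- padding (4B)
16..24  ammo  (8B, 8-aligned)
24..32  hp  (8B, 8-aligned)
32..40  cooldown  (8B, 8-aligned)
40..41  y  (1B, 1-aligned)
41..44  -- padding (3B)
44..48  vy  (4B, 4-aligned)
48..52  vx  (4B, 4-aligned)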